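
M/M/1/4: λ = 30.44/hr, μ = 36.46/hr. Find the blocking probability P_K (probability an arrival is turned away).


ρ = λ/μ = 30.44/36.46 = 0.8349
P_K = (1−ρ)ρ^K/(1−ρ^(K+1)) = (0.1651·0.485861)/(1 − 0.405639)
= 0.080222/0.594361 = 0.134971

Final: 0.134971


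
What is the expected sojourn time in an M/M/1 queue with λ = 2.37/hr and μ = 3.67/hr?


W = 1/(μ−λ) = 1/(3.67 − 2.37) = 1/1.30 = 0.7692 hr

Final: 0.7692 hr


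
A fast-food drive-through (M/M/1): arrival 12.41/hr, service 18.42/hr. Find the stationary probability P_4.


ρ = 12.41/18.42 = 0.6737
P_n = (1−ρ)·ρ^n = (1 − 0.6737)·0.6737^4 = 0.3263·0.206029 = 0.067222

Final: 0.067222


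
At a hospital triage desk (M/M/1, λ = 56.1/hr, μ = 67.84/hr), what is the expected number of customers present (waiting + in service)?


ρ = λ/μ = 56.1/67.84 = 0.8269
L = ρ/(1−ρ) = 0.8269/(1 − 0.8269) = 0.8269/0.1731 = 4.7785

Final: 4.7785


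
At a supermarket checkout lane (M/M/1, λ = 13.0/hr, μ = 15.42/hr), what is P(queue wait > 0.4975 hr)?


ρ = 13.0/15.42 = 0.8431
P(Wq > t) = ρ·e^{−(μ−λ)t} = 0.8431·e^{−1.2039}
= 0.8431·0.300007 = 0.252924

Final: 0.252924


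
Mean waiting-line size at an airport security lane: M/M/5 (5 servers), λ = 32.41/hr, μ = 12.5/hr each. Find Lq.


a = λ/μ = 2.5928; ρ = a/5 = 0.5186
P₀ = 0.072619
Lq = P₀·a^c·ρ / (c!·(1−ρ)²) = 0.072619·117.17773·0.5186/(120·0.23178)
= 0.15865

Final: 0.15865


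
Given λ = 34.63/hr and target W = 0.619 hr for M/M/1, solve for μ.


W = 1/(μ−λ) ⇒ μ − λ = 1/W = 1/0.619 = 1.6155
μ = λ + 1/W = 34.63 + 1.6155 = 36.2455 per hr

Final: 36.2455 /hr


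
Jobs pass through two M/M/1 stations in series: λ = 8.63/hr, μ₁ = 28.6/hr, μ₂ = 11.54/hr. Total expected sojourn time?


Each node sees arrival rate λ = 8.63/hr (tandem ⇒ throughput preserved).
W₁ = 1/(μ₁−λ) = 1/(28.6−8.63) = 0.05008 hr
W₂ = 1/(μ₂−λ) = 1/(11.54−8.63) = 0.34364 hr
W_total = W₁ + W₂ = 0.05008 + 0.34364 = 0.39372 hr

Final: 0.39372 hr


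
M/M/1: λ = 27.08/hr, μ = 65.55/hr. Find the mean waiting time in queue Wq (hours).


ρ = 27.08/65.55 = 0.4131
Wq = ρ/(μ−λ) = 0.4131/(65.55 − 27.08) = 0.4131/38.47 = 0.01074 hr

Final: 0.01074 hr


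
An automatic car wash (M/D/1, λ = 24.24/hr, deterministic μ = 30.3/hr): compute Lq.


ρ = 24.24/30.3 = 0.8000
M/D/1: Lq = ρ²/(2(1−ρ)) = 0.6400/(2·0.2000) = 1.60000

Final: 1.60000


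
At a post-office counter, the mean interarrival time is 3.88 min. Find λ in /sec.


λ = 1/(interarrival time) in consistent units.
1 second = 0.0166667 min, so λ = 0.0166667/3.88 = 0.004296 per second

Final: 0.004296 /sec


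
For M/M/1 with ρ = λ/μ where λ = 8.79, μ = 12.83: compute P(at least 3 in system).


ρ = 8.79/12.83 = 0.6851
P(N ≥ n) = ρ^n = 0.6851^3 = 0.321578

Final: 0.321578


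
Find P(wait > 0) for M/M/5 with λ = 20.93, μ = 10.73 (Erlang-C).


a = λ/μ = 1.9506; ρ = a/5 = 0.3901
P₀ = 0.141262 (from M/M/c formula)
C(c,a) = [a^c/(c!(1−ρ))]·P₀ = [28.23888/(120·0.6099)]·0.141262
= 0.38585·0.141262 = 0.054506

Final: 0.054506


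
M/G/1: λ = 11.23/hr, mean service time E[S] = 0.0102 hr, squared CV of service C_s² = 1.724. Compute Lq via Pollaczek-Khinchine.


ρ = λ·E[S] = 11.23·0.0102 = 0.1145
Lq = ρ²(1+C_s²)/(2(1−ρ)) = 0.01312·(1+1.724)/(2·0.8855)
= 0.01312·2.7240/1.7709 = 0.02018

Final: 0.02018


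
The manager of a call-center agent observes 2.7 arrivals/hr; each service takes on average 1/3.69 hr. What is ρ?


ρ = λ/μ = 2.7/3.69 = 0.7317

Final: 0.7317


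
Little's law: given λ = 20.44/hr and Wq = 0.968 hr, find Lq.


Lq = λWq = 20.44·0.968 = 19.7859

Final: 19.7859


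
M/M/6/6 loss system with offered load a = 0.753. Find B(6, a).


B(c,a) = (a^c/c!) / Σ_{k=0}^{c} a^k/k!
a^6/6! = 0.0002532
Σ terms (k=0..6): 1.00000 + 0.75300 + 0.28350 + 0.07116 + 0.01340 + 0.002017 + 0.0002532 = 2.123331
B = 0.0002532/2.123331 = 0.0001192

Final: 0.0001192


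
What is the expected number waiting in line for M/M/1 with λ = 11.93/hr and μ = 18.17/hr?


ρ = 11.93/18.17 = 0.6566
Lq = ρ²/(1−ρ) = 0.4311/0.3434 = 1.2553

Final: 1.2553


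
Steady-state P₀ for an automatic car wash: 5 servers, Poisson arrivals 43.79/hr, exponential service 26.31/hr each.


a = λ/μ = 43.79/26.31 = 1.6644; ρ = a/c = 0.3329
Σ_{k=0}^{4} a^k/k! (terms k=0..4) = 1.00000 + 1.66439 + 1.38509 + 0.76844 + 0.31975 = 5.13766
Tail: a^5/(5!(1−ρ)) = 12.77234/(120·0.6671) = 0.15955
P₀ = 1/(5.13766 + 0.15955) = 1/5.29721 = 0.188779

Final: 0.188779


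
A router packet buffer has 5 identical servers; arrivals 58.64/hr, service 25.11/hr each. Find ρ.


ρ = λ/(cμ) = 58.64/(5·25.11) = 58.64/125.55 = 0.4671

Final: 0.4671


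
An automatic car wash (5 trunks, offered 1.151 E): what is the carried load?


B(5,1.151) = 0.005332 (Erlang-B)
Carried load = a(1 − B) = 1.151·(1 − 0.005332) = 1.151·0.994668 = 1.1449 E

Final: 1.1449 Erlangs


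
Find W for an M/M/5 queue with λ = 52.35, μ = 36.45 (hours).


a = 1.4362; ρ = 0.2872; P₀ = 0.237527
Lq = P₀·a^c·ρ/(c!(1−ρ)²) = 0.006839
Wq = Lq/λ = 0.006839/52.35 = 0.0001306 hr
W = Wq + 1/μ = 0.0001306 + 0.02743 = 0.02757 hr

Final: 0.02757 hr


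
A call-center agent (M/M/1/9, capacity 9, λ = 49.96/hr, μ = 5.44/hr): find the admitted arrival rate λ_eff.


ρ = 9.1838; P_K = (1−ρ)ρ^9/(1−ρ^10) = 0.891113
λ_eff = λ(1 − P_K) = 49.96·(1 − 0.891113) = 49.96·0.108887 = 5.4400 /hr

Final: 5.4400 /hr


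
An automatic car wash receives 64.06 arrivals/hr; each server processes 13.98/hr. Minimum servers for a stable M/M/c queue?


Stability requires cμ > λ ⇔ c > λ/μ.
λ/μ = 64.06/13.98 = 4.5823
Minimum integer c = ⌊4.5823⌋ + 1 = 5
Check: 5·13.98 = 69.90 > 64.06, while 4·13.98 = 55.92 ≤ 64.06

Final: 5 servers


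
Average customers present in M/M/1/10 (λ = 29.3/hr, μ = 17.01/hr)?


ρ = 29.3/17.01 = 1.7225
L = ρ[1 − (K+1)ρ^K + Kρ^(K+1)] / [(1−ρ)(1−ρ^(K+1))]
Numerator: 1.7225·(1 − 11·229.949817 + 10·396.092277) = 2467.460974
Denominator: (-0.7225)·(-395.092277) = 285.460557
L = 2467.460974/285.460557 = 8.6438

Final: 8.6438


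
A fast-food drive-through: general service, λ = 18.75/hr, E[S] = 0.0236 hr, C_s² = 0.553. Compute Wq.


ρ = λ·E[S] = 18.75·0.0236 = 0.4425
E[S²] = E[S]²(1+C_s²) = 0.0236²·(1+0.553) = 0.0008650
Wq = λ·E[S²]/(2(1−ρ)) = 18.75·0.0008650/(2·0.5575) = 0.01455 hr

Final: 0.01455 hr


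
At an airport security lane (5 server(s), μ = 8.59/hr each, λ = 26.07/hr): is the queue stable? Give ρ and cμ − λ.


Total capacity cμ = 5·8.59 = 42.95/hr
ρ = λ/(cμ) = 26.07/42.95 = 0.6070
Stable ⇔ ρ < 1: YES
Spare capacity = cμ − λ = 42.95 − 26.07 = 16.88/hr

Final: ρ = 0.6070; stable; margin = 16.88/hr


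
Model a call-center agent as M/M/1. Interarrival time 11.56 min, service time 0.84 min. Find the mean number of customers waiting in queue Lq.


λ = 60/11.56 = 5.1903 /hr
μ = 60/0.84 = 71.4286 /hr
ρ = λ/μ = 5.1903/71.4286 = 0.07266
Lq = ρ²/(1−ρ) = 0.005280/0.9273 = 0.005694

Final: 0.005694


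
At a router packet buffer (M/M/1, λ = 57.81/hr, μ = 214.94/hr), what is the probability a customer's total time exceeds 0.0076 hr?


W ~ Exponential(μ−λ) for M/M/1.
μ − λ = 214.94 − 57.81 = 157.1300
P(W > t) = e^{−(μ−λ)t} = e^{−1.1942} = 0.302950

Final: 0.302950


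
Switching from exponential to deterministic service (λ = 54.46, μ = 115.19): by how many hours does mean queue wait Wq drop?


ρ = 54.46/115.19 = 0.4728
Wq(M/M/1) = ρ/(μ−λ) = 0.4728/60.73 = 0.007785 hr
Wq(M/D/1) = ρ/(2(μ−λ)) = 0.003893 hr
Savings = 0.007785 − 0.003893 = 0.003893 hr

Final: 0.003893 hr


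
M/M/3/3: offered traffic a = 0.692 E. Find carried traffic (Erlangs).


B(3,0.692) = 0.027800 (Erlang-B)
Carried load = a(1 − B) = 0.692·(1 − 0.027800) = 0.692·0.972200 = 0.6728 E

Final: 0.6728 Erlangs


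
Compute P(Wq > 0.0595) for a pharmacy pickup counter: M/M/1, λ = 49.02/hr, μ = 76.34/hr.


ρ = 49.02/76.34 = 0.6421
P(Wq > t) = ρ·e^{−(μ−λ)t} = 0.6421·e^{−1.6255}
= 0.6421·0.196805 = 0.126374

Final: 0.126374


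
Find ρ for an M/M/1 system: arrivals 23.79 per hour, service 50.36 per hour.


ρ = λ/μ = 23.79/50.36 = 0.4724

Final: 0.4724


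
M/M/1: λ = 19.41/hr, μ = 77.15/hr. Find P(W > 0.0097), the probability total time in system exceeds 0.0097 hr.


W ~ Exponential(μ−λ) for M/M/1.
μ − λ = 77.15 − 19.41 = 57.7400
P(W > t) = e^{−(μ−λ)t} = e^{−0.5601} = 0.571165

Final: 0.571165


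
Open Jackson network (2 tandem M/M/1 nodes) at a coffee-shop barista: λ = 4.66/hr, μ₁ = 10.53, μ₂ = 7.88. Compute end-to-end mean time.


Each node sees arrival rate λ = 4.66/hr (tandem ⇒ throughput preserved).
W₁ = 1/(μ₁−λ) = 1/(10.53−4.66) = 0.17036 hr
W₂ = 1/(μ₂−λ) = 1/(7.88−4.66) = 0.31056 hr
W_total = W₁ + W₂ = 0.17036 + 0.31056 = 0.48092 hr

Final: 0.48092 hr


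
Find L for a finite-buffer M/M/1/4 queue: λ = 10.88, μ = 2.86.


ρ = 10.88/2.86 = 3.8042
L = ρ[1 − (K+1)ρ^K + Kρ^(K+1)] / [(1−ρ)(1−ρ^(K+1))]
Numerator: 3.8042·(1 − 5·209.436055 + 4·796.735762) = 8143.880757
Denominator: (-2.8042)·(-795.735762) = 2231.398885
L = 8143.880757/2231.398885 = 3.6497

Final: 3.6497


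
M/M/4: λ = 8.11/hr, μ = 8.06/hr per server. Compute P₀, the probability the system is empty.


a = λ/μ = 8.11/8.06 = 1.0062; ρ = a/c = 0.2516
Σ_{k=0}^{3} a^k/k! (terms k=0..3) = 1.00000 + 1.00620 + 0.50622 + 0.16979 = 2.68221
Tail: a^4/(4!(1−ρ)) = 1.02505/(24·0.7484) = 0.05706
P₀ = 1/(2.68221 + 0.05706) = 1/2.73928 = 0.365060

Final: 0.365060


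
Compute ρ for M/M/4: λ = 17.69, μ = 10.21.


ρ = λ/(cμ) = 17.69/(4·10.21) = 17.69/40.84 = 0.4332

Final: 0.4332


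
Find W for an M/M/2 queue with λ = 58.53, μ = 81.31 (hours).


a = 0.7198; ρ = 0.3599; P₀ = 0.470676
Lq = P₀·a^c·ρ/(c!(1−ρ)²) = 0.10713
Wq = Lq/λ = 0.10713/58.53 = 0.001830 hr
W = Wq + 1/μ = 0.001830 + 0.01230 = 0.01413 hr

Final: 0.01413 hr


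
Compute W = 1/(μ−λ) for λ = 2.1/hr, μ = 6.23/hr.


W = 1/(μ−λ) = 1/(6.23 − 2.1) = 1/4.13 = 0.2421 hr

Final: 0.2421 hr


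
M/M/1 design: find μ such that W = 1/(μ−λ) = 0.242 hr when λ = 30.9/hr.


W = 1/(μ−λ) ⇒ μ − λ = 1/W = 1/0.242 = 4.1322
μ = λ + 1/W = 30.9 + 4.1322 = 35.0322 per hr

Final: 35.0322 /hr


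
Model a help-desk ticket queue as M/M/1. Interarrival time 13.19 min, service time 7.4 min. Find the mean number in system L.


λ = 60/13.19 = 4.5489 /hr
μ = 60/7.4 = 8.1081 /hr
ρ = λ/μ = 4.5489/8.1081 = 0.5610
L = ρ/(1−ρ) = 0.5610/0.4390 = 1.2781

Final: 1.2781


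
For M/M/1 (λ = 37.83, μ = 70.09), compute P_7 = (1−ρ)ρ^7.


ρ = 37.83/70.09 = 0.5397
P_n = (1−ρ)·ρ^n = (1 − 0.5397)·0.5397^7 = 0.4603·0.013343 = 0.006141

Final: 0.006141


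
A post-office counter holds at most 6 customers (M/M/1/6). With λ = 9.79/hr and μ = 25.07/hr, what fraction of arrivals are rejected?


ρ = λ/μ = 9.79/25.07 = 0.3905
P_K = (1−ρ)ρ^K/(1−ρ^(K+1)) = (0.6095·0.003546)/(1 − 0.001385)
= 0.002161/0.998615 = 0.002164

Final: 0.002164


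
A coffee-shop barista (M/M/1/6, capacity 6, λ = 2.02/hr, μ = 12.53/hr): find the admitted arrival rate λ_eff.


ρ = 0.1612; P_K = (1−ρ)ρ^6/(1−ρ^7) = 0.00001472
λ_eff = λ(1 − P_K) = 2.02·(1 − 0.00001472) = 2.02·0.999985 = 2.0200 /hr

Final: 2.0200 /hr


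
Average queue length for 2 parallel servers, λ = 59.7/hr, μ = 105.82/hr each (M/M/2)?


a = λ/μ = 0.5642; ρ = a/2 = 0.2821
P₀ = 0.559962
Lq = P₀·a^c·ρ / (c!·(1−ρ)²) = 0.559962·0.31828·0.2821/(2·0.51541)
= 0.04877

Final: 0.04877


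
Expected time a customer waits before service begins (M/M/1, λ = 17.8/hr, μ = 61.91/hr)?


ρ = 17.8/61.91 = 0.2875
Wq = ρ/(μ−λ) = 0.2875/(61.91 − 17.8) = 0.2875/44.11 = 0.006518 hr

Final: 0.006518 hr


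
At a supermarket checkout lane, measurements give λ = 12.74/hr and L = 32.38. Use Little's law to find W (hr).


W = L/λ = 32.38/12.74 = 2.5416 hr

Final: 2.5416 hr


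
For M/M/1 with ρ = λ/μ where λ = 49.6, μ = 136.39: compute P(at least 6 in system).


ρ = 49.6/136.39 = 0.3637
P(N ≥ n) = ρ^n = 0.3637^6 = 0.002313

Final: 0.002313


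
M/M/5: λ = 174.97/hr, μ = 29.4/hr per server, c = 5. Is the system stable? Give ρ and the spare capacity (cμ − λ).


Total capacity cμ = 5·29.4 = 147.00/hr
ρ = λ/(cμ) = 174.97/147.00 = 1.1903
Stable ⇔ ρ < 1: NO
Spare capacity = cμ − λ = 147.00 − 174.97 = -27.97/hr

Final: ρ = 1.1903; unstable; margin = -27.97/hr


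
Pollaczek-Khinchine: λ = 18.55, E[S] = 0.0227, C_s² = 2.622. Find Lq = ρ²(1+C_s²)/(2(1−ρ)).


ρ = λ·E[S] = 18.55·0.0227 = 0.4211
Lq = ρ²(1+C_s²)/(2(1−ρ)) = 0.1773·(1+2.622)/(2·0.5789)
= 0.1773·3.6220/1.1578 = 0.55468

Final: 0.55468


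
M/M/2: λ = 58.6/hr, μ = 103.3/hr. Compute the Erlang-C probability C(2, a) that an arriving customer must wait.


a = λ/μ = 0.5673; ρ = a/2 = 0.2836
P₀ = 0.558069 (from M/M/c formula)
C(c,a) = [a^c/(c!(1−ρ))]·P₀ = [0.32181/(2·0.7164)]·0.558069
= 0.22461·0.558069 = 0.125349

Final: 0.125349


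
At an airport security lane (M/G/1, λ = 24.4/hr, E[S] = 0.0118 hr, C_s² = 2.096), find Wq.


ρ = λ·E[S] = 24.4·0.0118 = 0.2879
E[S²] = E[S]²(1+C_s²) = 0.0118²·(1+2.096) = 0.0004311
Wq = λ·E[S²]/(2(1−ρ)) = 24.4·0.0004311/(2·0.7121) = 0.007386 hr

Final: 0.007386 hr


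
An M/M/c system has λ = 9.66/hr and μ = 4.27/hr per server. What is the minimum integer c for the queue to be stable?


Stability requires cμ > λ ⇔ c > λ/μ.
λ/μ = 9.66/4.27 = 2.2623
Minimum integer c = ⌊2.2623⌋ + 1 = 3
Check: 3·4.27 = 12.81 > 9.66, while 2·4.27 = 8.54 ≤ 9.66

Final: 3 servers


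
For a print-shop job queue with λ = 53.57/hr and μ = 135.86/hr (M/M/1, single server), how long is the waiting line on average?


ρ = 53.57/135.86 = 0.3943
Lq = ρ²/(1−ρ) = 0.1555/0.6057 = 0.2567

Final: 0.2567


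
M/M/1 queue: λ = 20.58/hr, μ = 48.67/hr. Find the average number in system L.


ρ = λ/μ = 20.58/48.67 = 0.4228
L = ρ/(1−ρ) = 0.4228/(1 − 0.4228) = 0.4228/0.5772 = 0.7326

Final: 0.7326


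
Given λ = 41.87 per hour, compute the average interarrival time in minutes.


Mean interarrival time = 1/λ = 1/41.87 hour = 0.02388 hour
In minutes: 0.02388 × 60 = 1.4330 min

Final: 1.4330 min


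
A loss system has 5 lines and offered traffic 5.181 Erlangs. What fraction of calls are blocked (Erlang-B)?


B(c,a) = (a^c/c!) / Σ_{k=0}^{c} a^k/k!
a^5/5! = 31.109048
Σ terms (k=0..5): 1.00000 + 5.18100 + 13.42138 + 23.17872 + 30.02224 + 31.10905 = 103.912395
B = 31.109048/103.912395 = 0.299378

Final: 0.299378


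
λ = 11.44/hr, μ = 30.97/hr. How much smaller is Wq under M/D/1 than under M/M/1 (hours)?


ρ = 11.44/30.97 = 0.3694
Wq(M/M/1) = ρ/(μ−λ) = 0.3694/19.53 = 0.01891 hr
Wq(M/D/1) = ρ/(2(μ−λ)) = 0.009457 hr
Savings = 0.01891 − 0.009457 = 0.009457 hr

Final: 0.009457 hr


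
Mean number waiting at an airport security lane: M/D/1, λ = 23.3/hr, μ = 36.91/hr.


ρ = 23.3/36.91 = 0.6313
M/D/1: Lq = ρ²/(2(1−ρ)) = 0.3985/(2·0.3687) = 0.54036

Final: 0.54036


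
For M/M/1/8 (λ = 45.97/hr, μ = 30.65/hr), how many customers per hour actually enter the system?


ρ = 1.4998; P_K = (1−ρ)ρ^8/(1−ρ^9) = 0.342170
λ_eff = λ(1 − P_K) = 45.97·(1 − 0.342170) = 45.97·0.657830 = 30.2404 /hr

Final: 30.2404 /hr


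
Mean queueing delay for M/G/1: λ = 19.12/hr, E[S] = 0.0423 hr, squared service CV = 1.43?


ρ = λ·E[S] = 19.12·0.0423 = 0.8088
E[S²] = E[S]²(1+C_s²) = 0.0423²·(1+1.43) = 0.004348
Wq = λ·E[S²]/(2(1−ρ)) = 19.12·0.004348/(2·0.1912) = 0.21737 hr

Final: 0.21737 hr


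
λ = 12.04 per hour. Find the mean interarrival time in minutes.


Mean interarrival time = 1/λ = 1/12.04 hour = 0.08306 hour
In minutes: 0.08306 × 60 = 4.9834 min

Final: 4.9834 min


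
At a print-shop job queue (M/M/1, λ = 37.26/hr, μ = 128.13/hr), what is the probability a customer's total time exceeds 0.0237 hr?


W ~ Exponential(μ−λ) for M/M/1.
μ − λ = 128.13 − 37.26 = 90.8700
P(W > t) = e^{−(μ−λ)t} = e^{−2.1536} = 0.116063

Final: 0.116063


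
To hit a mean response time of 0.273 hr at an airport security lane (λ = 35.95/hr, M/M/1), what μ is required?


W = 1/(μ−λ) ⇒ μ − λ = 1/W = 1/0.273 = 3.6630
μ = λ + 1/W = 35.95 + 3.6630 = 39.6130 per hr

Final: 39.6130 /hr


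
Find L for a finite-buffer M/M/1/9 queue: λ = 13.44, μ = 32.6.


ρ = 13.44/32.6 = 0.4123
L = ρ[1 − (K+1)ρ^K + Kρ^(K+1)] / [(1−ρ)(1−ρ^(K+1))]
Numerator: 0.4123·(1 − 10·0.0003441 + 9·0.0001418) = 0.411378
Denominator: (0.5877)·(0.999858) = 0.587647
L = 0.411378/0.587647 = 0.7000

Final: 0.7000


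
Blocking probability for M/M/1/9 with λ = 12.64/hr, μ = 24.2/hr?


ρ = λ/μ = 12.64/24.2 = 0.5223
P_K = (1−ρ)ρ^K/(1−ρ^(K+1)) = (0.4777·0.002893)/(1 − 0.001511)
= 0.001382/0.998489 = 0.001384

Final: 0.001384


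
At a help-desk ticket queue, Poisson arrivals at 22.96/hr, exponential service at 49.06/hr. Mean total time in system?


W = 1/(μ−λ) = 1/(49.06 − 22.96) = 1/26.10 = 0.03831 hr

Final: 0.03831 hr


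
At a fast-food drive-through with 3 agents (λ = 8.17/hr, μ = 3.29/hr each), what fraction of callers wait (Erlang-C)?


a = λ/μ = 2.4833; ρ = a/3 = 0.8278
P₀ = 0.046762 (from M/M/c formula)
C(c,a) = [a^c/(c!(1−ρ))]·P₀ = [15.31364/(6·0.1722)]·0.046762
= 14.81820·0.046762 = 0.692930

Final: 0.692930


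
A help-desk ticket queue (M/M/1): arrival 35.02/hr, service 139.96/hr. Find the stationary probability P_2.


ρ = 35.02/139.96 = 0.2502
P_n = (1−ρ)·ρ^n = (1 − 0.2502)·0.2502^2 = 0.7498·0.062607 = 0.046942

Final: 0.046942


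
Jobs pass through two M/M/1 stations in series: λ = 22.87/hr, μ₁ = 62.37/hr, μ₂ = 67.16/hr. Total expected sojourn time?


Each node sees arrival rate λ = 22.87/hr (tandem ⇒ throughput preserved).
W₁ = 1/(μ₁−λ) = 1/(62.37−22.87) = 0.02532 hr
W₂ = 1/(μ₂−λ) = 1/(67.16−22.87) = 0.02258 hr
W_total = W₁ + W₂ = 0.02532 + 0.02258 = 0.04789 hr

Final: 0.04789 hr


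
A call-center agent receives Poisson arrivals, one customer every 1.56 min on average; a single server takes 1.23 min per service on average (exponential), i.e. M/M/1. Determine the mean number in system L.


λ = 60/1.56 = 38.4615 /hr
μ = 60/1.23 = 48.7805 /hr
ρ = λ/μ = 38.4615/48.7805 = 0.7885
L = ρ/(1−ρ) = 0.7885/0.2115 = 3.7273

Final: 3.7273


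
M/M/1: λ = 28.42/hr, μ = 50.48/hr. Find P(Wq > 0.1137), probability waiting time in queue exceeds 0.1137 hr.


ρ = 28.42/50.48 = 0.5630
P(Wq > t) = ρ·e^{−(μ−λ)t} = 0.5630·e^{−2.5082}
= 0.5630·0.081413 = 0.045835

Final: 0.045835


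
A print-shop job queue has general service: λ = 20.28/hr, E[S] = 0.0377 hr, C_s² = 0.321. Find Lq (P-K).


ρ = λ·E[S] = 20.28·0.0377 = 0.7646
Lq = ρ²(1+C_s²)/(2(1−ρ)) = 0.5845·(1+0.321)/(2·0.2354)
= 0.5845·1.3210/0.4709 = 1.63985

Final: 1.63985


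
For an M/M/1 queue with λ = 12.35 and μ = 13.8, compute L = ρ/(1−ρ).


ρ = λ/μ = 12.35/13.8 = 0.8949
L = ρ/(1−ρ) = 0.8949/(1 − 0.8949) = 0.8949/0.1051 = 8.5172

Final: 8.5172


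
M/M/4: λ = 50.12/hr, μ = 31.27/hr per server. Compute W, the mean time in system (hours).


a = 1.6028; ρ = 0.4007; P₀ = 0.198710
Lq = P₀·a^c·ρ/(c!(1−ρ)²) = 0.06097
Wq = Lq/λ = 0.06097/50.12 = 0.001216 hr
W = Wq + 1/μ = 0.001216 + 0.03198 = 0.03320 hr

Final: 0.03320 hr


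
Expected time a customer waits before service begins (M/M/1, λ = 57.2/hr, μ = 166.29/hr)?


ρ = 57.2/166.29 = 0.3440
Wq = ρ/(μ−λ) = 0.3440/(166.29 − 57.2) = 0.3440/109.09 = 0.003153 hr

Final: 0.003153 hr


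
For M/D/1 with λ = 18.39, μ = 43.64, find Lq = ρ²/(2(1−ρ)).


ρ = 18.39/43.64 = 0.4214
M/D/1: Lq = ρ²/(2(1−ρ)) = 0.1776/(2·0.5786) = 0.15346

Final: 0.15346


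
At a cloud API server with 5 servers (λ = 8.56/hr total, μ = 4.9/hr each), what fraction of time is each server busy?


ρ = λ/(cμ) = 8.56/(5·4.9) = 8.56/24.50 = 0.3494

Final: 0.3494


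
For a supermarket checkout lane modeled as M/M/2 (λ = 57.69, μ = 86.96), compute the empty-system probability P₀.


a = λ/μ = 57.69/86.96 = 0.6634; ρ = a/c = 0.3317
Σ_{k=0}^{1} a^k/k! (terms k=0..1) = 1.00000 + 0.66341 = 1.66341
Tail: a^2/(2!(1−ρ)) = 0.44011/(2·0.6683) = 0.32928
P₀ = 1/(1.66341 + 0.32928) = 1/1.99269 = 0.501835

Final: 0.501835


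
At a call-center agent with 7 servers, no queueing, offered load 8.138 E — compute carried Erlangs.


B(7,8.138) = 0.315897 (Erlang-B)
Carried load = a(1 − B) = 8.138·(1 − 0.315897) = 8.138·0.684103 = 5.5672 E

Final: 5.5672 Erlangs


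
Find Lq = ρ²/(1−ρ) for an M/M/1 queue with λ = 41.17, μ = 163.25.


ρ = 41.17/163.25 = 0.2522
Lq = ρ²/(1−ρ) = 0.06360/0.7478 = 0.08505

Final: 0.08505


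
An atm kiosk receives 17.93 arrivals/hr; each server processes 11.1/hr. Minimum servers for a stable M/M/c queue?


Stability requires cμ > λ ⇔ c > λ/μ.
λ/μ = 17.93/11.1 = 1.6153
Minimum integer c = ⌊1.6153⌋ + 1 = 2
Check: 2·11.1 = 22.20 > 17.93, while 1·11.1 = 11.10 ≤ 17.93

Final: 2 servers


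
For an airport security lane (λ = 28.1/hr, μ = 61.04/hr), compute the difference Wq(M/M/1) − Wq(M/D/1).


ρ = 28.1/61.04 = 0.4604
Wq(M/M/1) = ρ/(μ−λ) = 0.4604/32.94 = 0.01398 hr
Wq(M/D/1) = ρ/(2(μ−λ)) = 0.006988 hr
Savings = 0.01398 − 0.006988 = 0.006988 hr

Final: 0.006988 hr


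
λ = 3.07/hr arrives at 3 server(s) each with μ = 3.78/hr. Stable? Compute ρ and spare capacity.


Total capacity cμ = 3·3.78 = 11.34/hr
ρ = λ/(cμ) = 3.07/11.34 = 0.2707
Stable ⇔ ρ < 1: YES
Spare capacity = cμ − λ = 11.34 − 3.07 = 8.27/hr

Final: ρ = 0.2707; stable; margin = 8.27/hr


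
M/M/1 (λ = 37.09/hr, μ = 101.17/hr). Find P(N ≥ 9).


ρ = 37.09/101.17 = 0.3666
P(N ≥ n) = ρ^n = 0.3666^9 = 0.0001196

Final: 0.0001196


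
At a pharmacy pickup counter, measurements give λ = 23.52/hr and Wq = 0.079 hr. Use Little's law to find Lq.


Lq = λWq = 23.52·0.079 = 1.8581

Final: 1.8581


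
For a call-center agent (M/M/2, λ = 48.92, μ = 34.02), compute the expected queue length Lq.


a = λ/μ = 1.4380; ρ = a/2 = 0.7190
P₀ = 0.163475
Lq = P₀·a^c·ρ / (c!·(1−ρ)²) = 0.163475·2.06778·0.7190/(2·0.07897)
= 1.53886

Final: 1.53886


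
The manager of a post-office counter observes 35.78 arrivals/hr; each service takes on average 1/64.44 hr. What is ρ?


ρ = λ/μ = 35.78/64.44 = 0.5552

Final: 0.5552


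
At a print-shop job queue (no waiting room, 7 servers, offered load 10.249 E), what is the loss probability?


B(c,a) = (a^c/c!) / Σ_{k=0}^{c} a^k/k!
a^7/7! = 2356.893266
Σ terms (k=0..7): 1.00000 + 10.24900 + 52.52100 + 179.42924 + 459.74258 + 942.38035 + 1609.74269 + 2356.89327 = 5611.958131
B = 2356.893266/5611.958131 = 0.419977

Final: 0.419977


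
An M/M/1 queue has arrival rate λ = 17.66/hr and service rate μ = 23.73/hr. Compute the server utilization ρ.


ρ = λ/μ = 17.66/23.73 = 0.7442

Final: 0.7442


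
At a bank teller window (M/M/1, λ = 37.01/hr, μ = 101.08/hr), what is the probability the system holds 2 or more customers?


ρ = 37.01/101.08 = 0.3661
P(N ≥ n) = ρ^n = 0.3661^2 = 0.134063

Final: 0.134063


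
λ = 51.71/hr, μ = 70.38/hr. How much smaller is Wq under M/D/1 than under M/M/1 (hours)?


ρ = 51.71/70.38 = 0.7347
Wq(M/M/1) = ρ/(μ−λ) = 0.7347/18.67 = 0.03935 hr
Wq(M/D/1) = ρ/(2(μ−λ)) = 0.01968 hr
Savings = 0.03935 − 0.01968 = 0.01968 hr

Final: 0.01968 hr


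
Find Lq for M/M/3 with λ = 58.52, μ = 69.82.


a = λ/μ = 0.8382; ρ = a/3 = 0.2794
P₀ = 0.429999
Lq = P₀·a^c·ρ / (c!·(1−ρ)²) = 0.429999·0.58881·0.2794/(6·0.51929)
= 0.02270

Final: 0.02270


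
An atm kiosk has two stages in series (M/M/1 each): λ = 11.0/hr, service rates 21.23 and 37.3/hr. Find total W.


Each node sees arrival rate λ = 11.0/hr (tandem ⇒ throughput preserved).
W₁ = 1/(μ₁−λ) = 1/(21.23−11.0) = 0.09775 hr
W₂ = 1/(μ₂−λ) = 1/(37.3−11.0) = 0.03802 hr
W_total = W₁ + W₂ = 0.09775 + 0.03802 = 0.13577 hr

Final: 0.13577 hr


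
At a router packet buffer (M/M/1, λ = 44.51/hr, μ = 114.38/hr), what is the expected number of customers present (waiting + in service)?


ρ = λ/μ = 44.51/114.38 = 0.3891
L = ρ/(1−ρ) = 0.3891/(1 − 0.3891) = 0.3891/0.6109 = 0.6370

Final: 0.6370


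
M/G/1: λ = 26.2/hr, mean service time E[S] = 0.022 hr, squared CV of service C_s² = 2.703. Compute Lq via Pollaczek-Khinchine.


ρ = λ·E[S] = 26.2·0.022 = 0.5764
Lq = ρ²(1+C_s²)/(2(1−ρ)) = 0.3322·(1+2.703)/(2·0.4236)
= 0.3322·3.7030/0.8472 = 1.45216

Final: 1.45216


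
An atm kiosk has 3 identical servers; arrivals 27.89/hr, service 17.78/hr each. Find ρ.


ρ = λ/(cμ) = 27.89/(3·17.78) = 27.89/53.34 = 0.5229

Final: 0.5229


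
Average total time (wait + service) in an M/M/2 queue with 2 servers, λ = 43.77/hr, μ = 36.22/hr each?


a = 1.2084; ρ = 0.6042; P₀ = 0.246709
Lq = P₀·a^c·ρ/(c!(1−ρ)²) = 0.69488
Wq = Lq/λ = 0.69488/43.77 = 0.01588 hr
W = Wq + 1/μ = 0.01588 + 0.02761 = 0.04348 hr

Final: 0.04348 hr


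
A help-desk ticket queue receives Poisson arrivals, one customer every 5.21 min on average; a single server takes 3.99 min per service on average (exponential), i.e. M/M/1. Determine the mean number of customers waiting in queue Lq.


λ = 60/5.21 = 11.5163 /hr
μ = 60/3.99 = 15.0376 /hr
ρ = λ/μ = 11.5163/15.0376 = 0.7658
Lq = ρ²/(1−ρ) = 0.5865/0.2342 = 2.5047

Final: 2.5047


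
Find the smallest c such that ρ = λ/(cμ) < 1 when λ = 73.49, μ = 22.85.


Stability requires cμ > λ ⇔ c > λ/μ.
λ/μ = 73.49/22.85 = 3.2162
Minimum integer c = ⌊3.2162⌋ + 1 = 4
Check: 4·22.85 = 91.40 > 73.49, while 3·22.85 = 68.55 ≤ 73.49

Final: 4 servers


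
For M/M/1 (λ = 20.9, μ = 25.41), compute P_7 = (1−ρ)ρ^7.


ρ = 20.9/25.41 = 0.8225
P_n = (1−ρ)·ρ^n = (1 − 0.8225)·0.8225^7 = 0.1775·0.254678 = 0.045203

Final: 0.045203


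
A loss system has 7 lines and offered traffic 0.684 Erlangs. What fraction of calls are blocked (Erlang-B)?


B(c,a) = (a^c/c!) / Σ_{k=0}^{c} a^k/k!
a^7/7! = 0.00001390
Σ terms (k=0..7): 1.00000 + 0.68400 + 0.23393 + 0.05334 + 0.009120 + 0.001248 + 0.0001422 + 0.00001390 = 1.981788
B = 0.00001390/1.981788 = 0.000007013

Final: 0.000007013


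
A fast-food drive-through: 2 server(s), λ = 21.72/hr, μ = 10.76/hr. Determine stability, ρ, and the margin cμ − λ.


Total capacity cμ = 2·10.76 = 21.52/hr
ρ = λ/(cμ) = 21.72/21.52 = 1.0093
Stable ⇔ ρ < 1: NO
Spare capacity = cμ − λ = 21.52 − 21.72 = -0.20/hr

Final: ρ = 1.0093; unstable; margin = -0.20/hr


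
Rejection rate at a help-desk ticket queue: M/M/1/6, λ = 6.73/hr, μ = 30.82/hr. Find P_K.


ρ = λ/μ = 6.73/30.82 = 0.2184
P_K = (1−ρ)ρ^K/(1−ρ^(K+1)) = (0.7816·0.0001084)/(1 − 0.00002367)
= 0.00008474/0.999976 = 0.00008474

Final: 0.00008474


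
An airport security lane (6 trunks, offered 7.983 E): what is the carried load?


B(6,7.983) = 0.388825 (Erlang-B)
Carried load = a(1 − B) = 7.983·(1 − 0.388825) = 7.983·0.611175 = 4.8790 E

Final: 4.8790 Erlangs


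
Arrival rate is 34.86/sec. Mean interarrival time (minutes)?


Mean interarrival time = 1/λ = 1/34.86 second = 0.02869 second
In minutes: 0.02869 × 0.0166667 = 0.0004781 min

Final: 0.0004781 min


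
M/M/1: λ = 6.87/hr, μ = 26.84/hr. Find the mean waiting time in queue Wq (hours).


ρ = 6.87/26.84 = 0.2560
Wq = ρ/(μ−λ) = 0.2560/(26.84 − 6.87) = 0.2560/19.97 = 0.01282 hr

Final: 0.01282 hr


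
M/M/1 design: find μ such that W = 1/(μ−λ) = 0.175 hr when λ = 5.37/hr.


W = 1/(μ−λ) ⇒ μ − λ = 1/W = 1/0.175 = 5.7143
μ = λ + 1/W = 5.37 + 5.7143 = 11.0843 per hr

Final: 11.0843 /hr


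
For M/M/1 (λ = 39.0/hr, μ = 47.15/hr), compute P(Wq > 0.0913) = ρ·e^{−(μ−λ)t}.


ρ = 39.0/47.15 = 0.8271
P(Wq > t) = ρ·e^{−(μ−λ)t} = 0.8271·e^{−0.7441}
= 0.8271·0.475164 = 0.393031

Final: 0.393031


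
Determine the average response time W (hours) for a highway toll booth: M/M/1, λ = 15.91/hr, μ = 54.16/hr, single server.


W = 1/(μ−λ) = 1/(54.16 − 15.91) = 1/38.25 = 0.02614 hr

Final: 0.02614 hr


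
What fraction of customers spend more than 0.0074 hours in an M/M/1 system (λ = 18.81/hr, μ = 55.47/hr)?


W ~ Exponential(μ−λ) for M/M/1.
μ − λ = 55.47 − 18.81 = 36.6600
P(W > t) = e^{−(μ−λ)t} = e^{−0.2713} = 0.762400

Final: 0.762400


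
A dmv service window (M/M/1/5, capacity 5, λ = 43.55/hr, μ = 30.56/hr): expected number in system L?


ρ = 43.55/30.56 = 1.4251
L = ρ[1 − (K+1)ρ^K + Kρ^(K+1)] / [(1−ρ)(1−ρ^(K+1))]
Numerator: 1.4251·(1 − 6·5.877248 + 5·8.375464) = 10.850203
Denominator: (-0.4251)·(-7.375464) = 3.135055
L = 10.850203/3.135055 = 3.4609

Final: 3.4609


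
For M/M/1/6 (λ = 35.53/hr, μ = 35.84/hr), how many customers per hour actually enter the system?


ρ = 0.9914; P_K = (1−ρ)ρ^6/(1−ρ^7) = 0.139161
λ_eff = λ(1 − P_K) = 35.53·(1 − 0.139161) = 35.53·0.860839 = 30.5856 /hr

Final: 30.5856 /hr


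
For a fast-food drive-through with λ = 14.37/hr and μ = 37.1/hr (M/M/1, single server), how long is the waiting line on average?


ρ = 14.37/37.1 = 0.3873
Lq = ρ²/(1−ρ) = 0.1500/0.6127 = 0.2449

Final: 0.2449


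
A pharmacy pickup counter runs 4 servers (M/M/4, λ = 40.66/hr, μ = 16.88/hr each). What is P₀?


a = λ/μ = 40.66/16.88 = 2.4088; ρ = a/c = 0.6022
Σ_{k=0}^{3} a^k/k! (terms k=0..3) = 1.00000 + 2.40877 + 2.90108 + 2.32934 = 8.63919
Tail: a^4/(4!(1−ρ)) = 33.66509/(24·0.3978) = 3.52610
P₀ = 1/(8.63919 + 3.52610) = 1/12.16529 = 0.082201

Final: 0.082201


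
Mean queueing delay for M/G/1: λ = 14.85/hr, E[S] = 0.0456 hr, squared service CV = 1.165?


ρ = λ·E[S] = 14.85·0.0456 = 0.6772
E[S²] = E[S]²(1+C_s²) = 0.0456²·(1+1.165) = 0.004502
Wq = λ·E[S²]/(2(1−ρ)) = 14.85·0.004502/(2·0.3228) = 0.10354 hr

Final: 0.10354 hr


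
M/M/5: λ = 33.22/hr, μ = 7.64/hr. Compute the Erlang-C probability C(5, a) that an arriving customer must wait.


a = λ/μ = 4.3482; ρ = a/5 = 0.8696
P₀ = 0.007005 (from M/M/c formula)
C(c,a) = [a^c/(c!(1−ρ))]·P₀ = [1554.28748/(120·0.1304)]·0.007005
= 99.35372·0.007005 = 0.695994

Final: 0.695994


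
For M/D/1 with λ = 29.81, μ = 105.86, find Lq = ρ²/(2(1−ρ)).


ρ = 29.81/105.86 = 0.2816
M/D/1: Lq = ρ²/(2(1−ρ)) = 0.07930/(2·0.7184) = 0.05519

Final: 0.05519


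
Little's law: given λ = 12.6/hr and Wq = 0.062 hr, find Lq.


Lq = λWq = 12.6·0.062 = 0.7812

Final: 0.7812


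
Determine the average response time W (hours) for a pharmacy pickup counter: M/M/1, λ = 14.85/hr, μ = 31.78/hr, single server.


W = 1/(μ−λ) = 1/(31.78 − 14.85) = 1/16.93 = 0.05907 hr

Final: 0.05907 hr


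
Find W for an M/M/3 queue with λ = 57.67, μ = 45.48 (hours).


a = 1.2680; ρ = 0.4227; P₀ = 0.273181
Lq = P₀·a^c·ρ/(c!(1−ρ)²) = 0.11772
Wq = Lq/λ = 0.11772/57.67 = 0.002041 hr
W = Wq + 1/μ = 0.002041 + 0.02199 = 0.02403 hr

Final: 0.02403 hr


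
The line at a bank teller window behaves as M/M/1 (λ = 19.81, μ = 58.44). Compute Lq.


ρ = 19.81/58.44 = 0.3390
Lq = ρ²/(1−ρ) = 0.1149/0.6610 = 0.1738

Final: 0.1738


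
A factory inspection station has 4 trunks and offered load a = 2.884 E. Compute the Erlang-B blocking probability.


B(c,a) = (a^c/c!) / Σ_{k=0}^{c} a^k/k!
a^4/4! = 2.882503
Σ terms (k=0..4): 1.00000 + 2.88400 + 4.15873 + 3.99792 + 2.88250 = 14.923155
B = 2.882503/14.923155 = 0.193156

Final: 0.193156


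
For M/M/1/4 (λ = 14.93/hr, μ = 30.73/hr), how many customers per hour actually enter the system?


ρ = 0.4858; P_K = (1−ρ)ρ^4/(1−ρ^5) = 0.029444
λ_eff = λ(1 − P_K) = 14.93·(1 − 0.029444) = 14.93·0.970556 = 14.4904 /hr

Final: 14.4904 /hr


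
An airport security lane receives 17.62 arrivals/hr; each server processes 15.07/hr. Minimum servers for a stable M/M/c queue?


Stability requires cμ > λ ⇔ c > λ/μ.
λ/μ = 17.62/15.07 = 1.1692
Minimum integer c = ⌊1.1692⌋ + 1 = 2
Check: 2·15.07 = 30.14 > 17.62, while 1·15.07 = 15.07 ≤ 17.62

Final: 2 servers


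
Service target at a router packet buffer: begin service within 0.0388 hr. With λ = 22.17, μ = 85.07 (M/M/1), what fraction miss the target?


ρ = 22.17/85.07 = 0.2606
P(Wq > t) = ρ·e^{−(μ−λ)t} = 0.2606·e^{−2.4405}
= 0.2606·0.087116 = 0.022703

Final: 0.022703


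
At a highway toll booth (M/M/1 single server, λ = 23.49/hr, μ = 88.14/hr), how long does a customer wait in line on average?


ρ = 23.49/88.14 = 0.2665
Wq = ρ/(μ−λ) = 0.2665/(88.14 − 23.49) = 0.2665/64.65 = 0.004122 hr

Final: 0.004122 hr


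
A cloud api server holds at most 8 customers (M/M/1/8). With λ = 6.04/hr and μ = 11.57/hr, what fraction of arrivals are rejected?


ρ = λ/μ = 6.04/11.57 = 0.5220
P_K = (1−ρ)ρ^K/(1−ρ^(K+1)) = (0.4780·0.005516)/(1 − 0.002880)
= 0.002636/0.997120 = 0.002644

Final: 0.002644


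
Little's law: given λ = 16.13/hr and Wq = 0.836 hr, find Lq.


Lq = λWq = 16.13·0.836 = 13.4847

Final: 13.4847


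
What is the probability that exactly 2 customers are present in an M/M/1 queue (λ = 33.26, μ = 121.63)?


ρ = 33.26/121.63 = 0.2735
P_n = (1−ρ)·ρ^n = (1 − 0.2735)·0.2735^2 = 0.7265·0.074776 = 0.054328

Final: 0.054328


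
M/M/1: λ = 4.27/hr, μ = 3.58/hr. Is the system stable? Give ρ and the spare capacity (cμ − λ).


Total capacity cμ = 1·3.58 = 3.58/hr
ρ = λ/(cμ) = 4.27/3.58 = 1.1927
Stable ⇔ ρ < 1: NO
Spare capacity = cμ − λ = 3.58 − 4.27 = -0.69/hr

Final: ρ = 1.1927; unstable; margin = -0.69/hr


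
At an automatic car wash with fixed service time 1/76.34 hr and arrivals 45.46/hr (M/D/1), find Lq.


ρ = 45.46/76.34 = 0.5955
M/D/1: Lq = ρ²/(2(1−ρ)) = 0.3546/(2·0.4045) = 0.43833

Final: 0.43833


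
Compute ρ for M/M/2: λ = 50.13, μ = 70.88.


ρ = λ/(cμ) = 50.13/(2·70.88) = 50.13/141.76 = 0.3536

Final: 0.3536


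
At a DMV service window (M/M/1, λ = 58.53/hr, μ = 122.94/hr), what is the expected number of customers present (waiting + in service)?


ρ = λ/μ = 58.53/122.94 = 0.4761
L = ρ/(1−ρ) = 0.4761/(1 − 0.4761) = 0.4761/0.5239 = 0.9087

Final: 0.9087


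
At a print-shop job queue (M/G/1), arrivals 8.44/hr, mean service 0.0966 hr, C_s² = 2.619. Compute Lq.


ρ = λ·E[S] = 8.44·0.0966 = 0.8153
Lq = ρ²(1+C_s²)/(2(1−ρ)) = 0.6647·(1+2.619)/(2·0.1847)
= 0.6647·3.6190/0.3694 = 6.51239

Final: 6.51239


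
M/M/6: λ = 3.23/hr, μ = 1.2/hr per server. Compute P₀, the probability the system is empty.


a = λ/μ = 3.23/1.2 = 2.6917; ρ = a/c = 0.4486
Σ_{k=0}^{5} a^k/k! (terms k=0..5) = 1.00000 + 2.69167 + 3.62253 + 3.25022 + 2.18713 + 1.17740 = 13.92895
Tail: a^6/(6!(1−ρ)) = 380.30117/(720·0.5514) = 0.95794
P₀ = 1/(13.92895 + 0.95794) = 1/14.88689 = 0.067173

Final: 0.067173


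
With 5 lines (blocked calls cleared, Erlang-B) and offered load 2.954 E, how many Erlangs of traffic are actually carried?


B(5,2.954) = 0.106138 (Erlang-B)
Carried load = a(1 − B) = 2.954·(1 − 0.106138) = 2.954·0.893862 = 2.6405 E

Final: 2.6405 Erlangs


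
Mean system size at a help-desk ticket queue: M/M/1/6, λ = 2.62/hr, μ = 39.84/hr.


ρ = 2.62/39.84 = 0.06576
L = ρ[1 − (K+1)ρ^K + Kρ^(K+1)] / [(1−ρ)(1−ρ^(K+1))]
Numerator: 0.06576·(1 − 7·0.00000008089 + 6·0.000000005320) = 0.065763
Denominator: (0.9342)·(1.000000) = 0.934237
L = 0.065763/0.934237 = 0.07039

Final: 0.07039


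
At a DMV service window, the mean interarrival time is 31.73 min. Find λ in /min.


λ = 1/(interarrival time) in consistent units.
1 minute = 1 min, so λ = 1/31.73 = 0.03152 per minute

Final: 0.03152 /min


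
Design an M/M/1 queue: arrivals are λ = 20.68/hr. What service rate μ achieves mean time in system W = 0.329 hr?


W = 1/(μ−λ) ⇒ μ − λ = 1/W = 1/0.329 = 3.0395
μ = λ + 1/W = 20.68 + 3.0395 = 23.7195 per hr

Final: 23.7195 /hr


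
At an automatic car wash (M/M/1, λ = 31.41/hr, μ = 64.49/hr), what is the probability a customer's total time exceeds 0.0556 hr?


W ~ Exponential(μ−λ) for M/M/1.
μ − λ = 64.49 − 31.41 = 33.0800
P(W > t) = e^{−(μ−λ)t} = e^{−1.8392} = 0.158937

Final: 0.158937


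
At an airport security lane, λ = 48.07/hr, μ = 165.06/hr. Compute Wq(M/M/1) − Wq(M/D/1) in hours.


ρ = 48.07/165.06 = 0.2912
Wq(M/M/1) = ρ/(μ−λ) = 0.2912/116.99 = 0.002489 hr
Wq(M/D/1) = ρ/(2(μ−λ)) = 0.001245 hr
Savings = 0.002489 − 0.001245 = 0.001245 hr

Final: 0.001245 hr


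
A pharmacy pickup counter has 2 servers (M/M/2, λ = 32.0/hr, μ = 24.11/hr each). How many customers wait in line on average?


a = λ/μ = 1.3273; ρ = a/2 = 0.6636
P₀ = 0.202194
Lq = P₀·a^c·ρ / (c!·(1−ρ)²) = 0.202194·1.76159·0.6636/(2·0.11315)
= 1.04453

Final: 1.04453


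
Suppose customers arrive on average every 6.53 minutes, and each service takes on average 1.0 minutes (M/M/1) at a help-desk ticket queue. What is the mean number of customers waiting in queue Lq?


λ = 60/6.53 = 9.1884 /hr
μ = 60/1.0 = 60.0000 /hr
ρ = λ/μ = 9.1884/60.0000 = 0.1531
Lq = ρ²/(1−ρ) = 0.02345/0.8469 = 0.02769

Final: 0.02769


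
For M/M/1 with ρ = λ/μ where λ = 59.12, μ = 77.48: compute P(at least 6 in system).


ρ = 59.12/77.48 = 0.7630
P(N ≥ n) = ρ^n = 0.7630^6 = 0.197364

Final: 0.197364


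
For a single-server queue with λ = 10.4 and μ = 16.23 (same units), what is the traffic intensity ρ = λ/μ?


ρ = λ/μ = 10.4/16.23 = 0.6408

Final: 0.6408


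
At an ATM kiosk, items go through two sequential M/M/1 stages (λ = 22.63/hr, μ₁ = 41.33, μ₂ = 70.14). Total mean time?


Each node sees arrival rate λ = 22.63/hr (tandem ⇒ throughput preserved).
W₁ = 1/(μ₁−λ) = 1/(41.33−22.63) = 0.05348 hr
W₂ = 1/(μ₂−λ) = 1/(70.14−22.63) = 0.02105 hr
W_total = W₁ + W₂ = 0.05348 + 0.02105 = 0.07452 hr

Final: 0.07452 hr


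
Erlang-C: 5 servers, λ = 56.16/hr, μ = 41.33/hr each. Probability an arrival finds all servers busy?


a = λ/μ = 1.3588; ρ = a/5 = 0.2718
P₀ = 0.256725 (from M/M/c formula)
C(c,a) = [a^c/(c!(1−ρ))]·P₀ = [4.63243/(120·0.7282)]·0.256725
= 0.05301·0.256725 = 0.013609

Final: 0.013609


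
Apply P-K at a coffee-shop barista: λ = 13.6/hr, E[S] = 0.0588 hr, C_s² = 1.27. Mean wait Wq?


ρ = λ·E[S] = 13.6·0.0588 = 0.7997
E[S²] = E[S]²(1+C_s²) = 0.0588²·(1+1.27) = 0.007848
Wq = λ·E[S²]/(2(1−ρ)) = 13.6·0.007848/(2·0.2003) = 0.26642 hr

Final: 0.26642 hr


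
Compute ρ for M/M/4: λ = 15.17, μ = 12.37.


ρ = λ/(cμ) = 15.17/(4·12.37) = 15.17/49.48 = 0.3066

Final: 0.3066


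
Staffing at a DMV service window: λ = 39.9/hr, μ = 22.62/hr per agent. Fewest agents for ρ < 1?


Stability requires cμ > λ ⇔ c > λ/μ.
λ/μ = 39.9/22.62 = 1.7639
Minimum integer c = ⌊1.7639⌋ + 1 = 2
Check: 2·22.62 = 45.24 > 39.9, while 1·22.62 = 22.62 ≤ 39.9

Final: 2 servers
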